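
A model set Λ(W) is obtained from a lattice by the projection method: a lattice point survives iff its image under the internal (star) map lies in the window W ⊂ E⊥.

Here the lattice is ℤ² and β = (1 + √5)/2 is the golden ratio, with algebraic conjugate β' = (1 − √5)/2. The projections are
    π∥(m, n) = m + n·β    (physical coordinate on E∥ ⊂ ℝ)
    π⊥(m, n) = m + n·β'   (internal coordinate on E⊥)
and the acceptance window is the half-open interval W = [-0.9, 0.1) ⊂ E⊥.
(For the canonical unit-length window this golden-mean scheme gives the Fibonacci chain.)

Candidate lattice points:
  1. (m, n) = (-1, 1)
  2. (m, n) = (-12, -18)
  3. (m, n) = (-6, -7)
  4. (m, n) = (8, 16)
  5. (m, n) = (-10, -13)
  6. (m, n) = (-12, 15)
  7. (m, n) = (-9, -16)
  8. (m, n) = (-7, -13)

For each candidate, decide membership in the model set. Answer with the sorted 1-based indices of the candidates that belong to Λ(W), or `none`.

2

Compute β' = (1−√5)/2 = -0.61803, so π⊥(m,n) = m -0.61803·n.
candidate 1: (m,n)=(-1,1) → π∥ = -1+1·β ≈ 0.61803, π⊥ = -1+1·β' ≈ -1.61803 ∉ [-0.9, 0.1) ⇒ out
candidate 2: (m,n)=(-12,-18) → π∥ = -12-18·β ≈ -41.12461, π⊥ = -12-18·β' ≈ -0.87539 ∈ [-0.9, 0.1) ⇒ IN Λ
candidate 3: (m,n)=(-6,-7) → π∥ = -6-7·β ≈ -17.32624, π⊥ = -6-7·β' ≈ -1.67376 ∉ [-0.9, 0.1) ⇒ out
candidate 4: (m,n)=(8,16) → π∥ = 8+16·β ≈ 33.88854, π⊥ = 8+16·β' ≈ -1.88854 ∉ [-0.9, 0.1) ⇒ out
candidate 5: (m,n)=(-10,-13) → π∥ = -10-13·β ≈ -31.03444, π⊥ = -10-13·β' ≈ -1.96556 ∉ [-0.9, 0.1) ⇒ out
candidate 6: (m,n)=(-12,15) → π∥ = -12+15·β ≈ 12.27051, π⊥ = -12+15·β' ≈ -21.27051 ∉ [-0.9, 0.1) ⇒ out
candidate 7: (m,n)=(-9,-16) → π∥ = -9-16·β ≈ -34.88854, π⊥ = -9-16·β' ≈ 0.88854 ∉ [-0.9, 0.1) ⇒ out
candidate 8: (m,n)=(-7,-13) → π∥ = -7-13·β ≈ -28.03444, π⊥ = -7-13·β' ≈ 1.03444 ∉ [-0.9, 0.1) ⇒ out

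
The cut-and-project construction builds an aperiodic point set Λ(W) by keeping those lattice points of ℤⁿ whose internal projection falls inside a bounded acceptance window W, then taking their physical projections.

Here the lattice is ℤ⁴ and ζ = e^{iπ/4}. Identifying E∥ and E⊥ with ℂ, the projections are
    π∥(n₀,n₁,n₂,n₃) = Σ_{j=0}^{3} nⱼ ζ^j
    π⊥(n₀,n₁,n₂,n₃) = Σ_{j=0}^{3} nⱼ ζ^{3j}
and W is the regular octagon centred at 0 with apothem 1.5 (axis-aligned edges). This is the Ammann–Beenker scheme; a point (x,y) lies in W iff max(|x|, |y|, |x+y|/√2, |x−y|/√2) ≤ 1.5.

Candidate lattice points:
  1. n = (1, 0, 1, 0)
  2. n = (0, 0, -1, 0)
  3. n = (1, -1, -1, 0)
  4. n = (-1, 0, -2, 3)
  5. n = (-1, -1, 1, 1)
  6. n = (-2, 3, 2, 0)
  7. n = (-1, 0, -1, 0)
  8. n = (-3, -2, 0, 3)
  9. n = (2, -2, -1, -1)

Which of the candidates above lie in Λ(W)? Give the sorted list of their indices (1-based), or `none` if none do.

1, 2, 5, 7, 8

π⊥(n) = n₀ + n₁ζ³ + n₂ζ⁶ + n₃ζ⁹ where ζ = e^{iπ/4}.
candidate 1: n = (1, 0, 1, 0) → π⊥ ≈ (+1.00000, -1.00000); max(|x|,|y|,|x±y|/√2) = 1.41421 ≤ 1.5 ⇒ ∈ W
candidate 2: n = (0, 0, -1, 0) → π⊥ ≈ (+0.00000, +1.00000); max(|x|,|y|,|x±y|/√2) = 1.00000 ≤ 1.5 ⇒ ∈ W
candidate 3: n = (1, -1, -1, 0) → π⊥ ≈ (+1.70711, +0.29289); max(|x|,|y|,|x±y|/√2) = 1.70711 > 1.5 ⇒ ∉ W
candidate 4: n = (-1, 0, -2, 3) → π⊥ ≈ (+1.12132, +4.12132); max(|x|,|y|,|x±y|/√2) = 4.12132 > 1.5 ⇒ ∉ W
candidate 5: n = (-1, -1, 1, 1) → π⊥ ≈ (+0.41421, -1.00000); max(|x|,|y|,|x±y|/√2) = 1.00000 ≤ 1.5 ⇒ ∈ W
candidate 6: n = (-2, 3, 2, 0) → π⊥ ≈ (-4.12132, +0.12132); max(|x|,|y|,|x±y|/√2) = 4.12132 > 1.5 ⇒ ∉ W
candidate 7: n = (-1, 0, -1, 0) → π⊥ ≈ (-1.00000, +1.00000); max(|x|,|y|,|x±y|/√2) = 1.41421 ≤ 1.5 ⇒ ∈ W
candidate 8: n = (-3, -2, 0, 3) → π⊥ ≈ (+0.53553, +0.70711); max(|x|,|y|,|x±y|/√2) = 0.87868 ≤ 1.5 ⇒ ∈ W
candidate 9: n = (2, -2, -1, -1) → π⊥ ≈ (+2.70711, -1.12132); max(|x|,|y|,|x±y|/√2) = 2.70711 > 1.5 ⇒ ∉ W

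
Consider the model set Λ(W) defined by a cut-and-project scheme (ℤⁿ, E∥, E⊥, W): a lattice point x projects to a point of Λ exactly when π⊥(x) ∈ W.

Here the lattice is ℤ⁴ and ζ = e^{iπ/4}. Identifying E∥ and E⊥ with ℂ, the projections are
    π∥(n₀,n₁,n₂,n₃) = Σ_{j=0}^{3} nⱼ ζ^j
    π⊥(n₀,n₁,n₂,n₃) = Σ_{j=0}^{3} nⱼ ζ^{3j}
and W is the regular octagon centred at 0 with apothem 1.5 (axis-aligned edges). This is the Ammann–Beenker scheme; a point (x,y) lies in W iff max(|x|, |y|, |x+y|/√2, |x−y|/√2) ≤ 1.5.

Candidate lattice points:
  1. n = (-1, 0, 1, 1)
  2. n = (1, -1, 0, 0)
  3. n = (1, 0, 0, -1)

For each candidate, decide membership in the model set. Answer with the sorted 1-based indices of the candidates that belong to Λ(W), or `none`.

With ζ = e^{iπ/4} the internal vectors are ζ^0,ζ^3,ζ^6,ζ^9.
candidate 1: n = (-1, 0, 1, 1) → π⊥ ≈ (-0.292893, -0.292893); max(|x|,|y|,|x±y|/√2) = 0.414214 ≤ 1.5 ⇒ ∈ W
candidate 2: n = (1, -1, 0, 0) → π⊥ ≈ (+1.707107, -0.707107); max(|x|,|y|,|x±y|/√2) = 1.707107 > 1.5 ⇒ ∉ W
candidate 3: n = (1, 0, 0, -1) → π⊥ ≈ (+0.292893, -0.707107); max(|x|,|y|,|x±y|/√2) = 0.707107 ≤ 1.5 ⇒ ∈ W

1, 3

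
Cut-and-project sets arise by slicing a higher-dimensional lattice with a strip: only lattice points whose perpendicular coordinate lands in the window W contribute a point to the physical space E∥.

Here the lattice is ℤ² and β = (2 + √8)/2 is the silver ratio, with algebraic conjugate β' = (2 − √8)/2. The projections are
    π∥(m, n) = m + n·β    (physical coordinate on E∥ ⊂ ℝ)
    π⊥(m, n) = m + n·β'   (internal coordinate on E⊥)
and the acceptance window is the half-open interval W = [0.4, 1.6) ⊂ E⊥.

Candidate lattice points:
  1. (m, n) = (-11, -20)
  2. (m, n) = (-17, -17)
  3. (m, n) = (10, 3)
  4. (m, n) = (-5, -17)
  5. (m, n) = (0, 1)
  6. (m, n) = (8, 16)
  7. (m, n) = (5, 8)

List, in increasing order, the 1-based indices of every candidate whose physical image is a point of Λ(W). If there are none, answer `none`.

Compute β' = (2−√8)/2 = -0.41421, so π⊥(m,n) = m -0.41421·n.
candidate 1: (m,n)=(-11,-20) → π∥ = -11-20·β ≈ -59.28427, π⊥ = -11-20·β' ≈ -2.71573 ∉ [0.4, 1.6) ⇒ out
candidate 2: (m,n)=(-17,-17) → π∥ = -17-17·β ≈ -58.04163, π⊥ = -17-17·β' ≈ -9.95837 ∉ [0.4, 1.6) ⇒ out
candidate 3: (m,n)=(10,3) → π∥ = 10+3·β ≈ 17.24264, π⊥ = 10+3·β' ≈ 8.75736 ∉ [0.4, 1.6) ⇒ out
candidate 4: (m,n)=(-5,-17) → π∥ = -5-17·β ≈ -46.04163, π⊥ = -5-17·β' ≈ 2.04163 ∉ [0.4, 1.6) ⇒ out
candidate 5: (m,n)=(0,1) → π∥ = 0+1·β ≈ 2.41421, π⊥ = 0+1·β' ≈ -0.41421 ∉ [0.4, 1.6) ⇒ out
candidate 6: (m,n)=(8,16) → π∥ = 8+16·β ≈ 46.62742, π⊥ = 8+16·β' ≈ 1.37258 ∈ [0.4, 1.6) ⇒ IN Λ
candidate 7: (m,n)=(5,8) → π∥ = 5+8·β ≈ 24.31371, π⊥ = 5+8·β' ≈ 1.68629 ∉ [0.4, 1.6) ⇒ out

6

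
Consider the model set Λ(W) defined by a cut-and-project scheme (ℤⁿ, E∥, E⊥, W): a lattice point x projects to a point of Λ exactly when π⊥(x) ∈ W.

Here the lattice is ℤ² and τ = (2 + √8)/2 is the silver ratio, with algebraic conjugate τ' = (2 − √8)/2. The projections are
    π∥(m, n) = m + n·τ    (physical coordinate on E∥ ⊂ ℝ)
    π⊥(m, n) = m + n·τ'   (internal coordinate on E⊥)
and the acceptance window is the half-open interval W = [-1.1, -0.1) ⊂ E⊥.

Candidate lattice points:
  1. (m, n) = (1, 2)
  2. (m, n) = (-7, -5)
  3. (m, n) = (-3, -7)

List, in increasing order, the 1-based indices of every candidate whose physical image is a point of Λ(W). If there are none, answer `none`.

3

Numerically τ ≈ 2.4142 and τ' = −1/τ ≈ -0.4142.
#1 (1,2): internal coord 1 + (2)·τ' = +0.1716; +0.1716 ∉ [-1.1, -0.1) → out
#2 (-7,-5): internal coord -7 + (-5)·τ' = -4.9289; -4.9289 ∉ [-1.1, -0.1) → out
#3 (-3,-7): internal coord -3 + (-7)·τ' = -0.1005; -0.1005 ∈ [-1.1, -0.1) → IN Λ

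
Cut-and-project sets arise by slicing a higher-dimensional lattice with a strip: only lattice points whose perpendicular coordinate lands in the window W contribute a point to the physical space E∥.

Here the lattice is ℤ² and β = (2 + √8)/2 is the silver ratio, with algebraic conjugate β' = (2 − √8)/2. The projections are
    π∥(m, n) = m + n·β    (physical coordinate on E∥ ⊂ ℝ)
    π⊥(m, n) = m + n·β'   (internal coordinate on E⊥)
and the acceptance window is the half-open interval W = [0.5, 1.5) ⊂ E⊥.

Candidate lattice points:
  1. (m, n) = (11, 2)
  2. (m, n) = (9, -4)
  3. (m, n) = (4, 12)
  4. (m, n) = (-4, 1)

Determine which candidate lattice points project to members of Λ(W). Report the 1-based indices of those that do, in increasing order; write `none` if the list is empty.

none

Compute β' = (2−√8)/2 = -0.4142, so π⊥(m,n) = m -0.4142·n.
candidate 1: (m,n)=(11,2) → π∥ = 11+2·β ≈ 15.8284, π⊥ = 11+2·β' ≈ 10.1716 ∉ [0.5, 1.5) ⇒ out
candidate 2: (m,n)=(9,-4) → π∥ = 9-4·β ≈ -0.6569, π⊥ = 9-4·β' ≈ 10.6569 ∉ [0.5, 1.5) ⇒ out
candidate 3: (m,n)=(4,12) → π∥ = 4+12·β ≈ 32.9706, π⊥ = 4+12·β' ≈ -0.9706 ∉ [0.5, 1.5) ⇒ out
candidate 4: (m,n)=(-4,1) → π∥ = -4+1·β ≈ -1.5858, π⊥ = -4+1·β' ≈ -4.4142 ∉ [0.5, 1.5) ⇒ out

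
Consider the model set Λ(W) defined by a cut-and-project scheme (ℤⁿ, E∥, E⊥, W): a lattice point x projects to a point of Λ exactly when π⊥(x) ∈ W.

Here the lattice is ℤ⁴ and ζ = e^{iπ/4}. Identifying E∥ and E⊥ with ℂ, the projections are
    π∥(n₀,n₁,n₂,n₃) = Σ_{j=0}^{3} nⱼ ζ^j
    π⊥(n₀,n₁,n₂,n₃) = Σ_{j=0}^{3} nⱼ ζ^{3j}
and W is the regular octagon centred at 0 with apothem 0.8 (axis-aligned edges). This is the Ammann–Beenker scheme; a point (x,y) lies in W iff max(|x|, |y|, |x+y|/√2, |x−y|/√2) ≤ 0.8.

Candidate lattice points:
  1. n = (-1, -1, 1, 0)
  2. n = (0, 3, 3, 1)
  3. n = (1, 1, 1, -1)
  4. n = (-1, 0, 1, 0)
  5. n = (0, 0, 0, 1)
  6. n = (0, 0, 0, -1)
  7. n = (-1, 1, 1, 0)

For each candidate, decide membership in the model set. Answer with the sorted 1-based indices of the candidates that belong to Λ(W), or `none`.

none

With ζ = e^{iπ/4} the internal vectors are ζ^0,ζ^3,ζ^6,ζ^9.
candidate 1: n = (-1, -1, 1, 0) → π⊥ ≈ (-0.29289, -1.70711); max(|x|,|y|,|x±y|/√2) = 1.70711 > 0.8 ⇒ ∉ W
candidate 2: n = (0, 3, 3, 1) → π⊥ ≈ (-1.41421, -0.17157); max(|x|,|y|,|x±y|/√2) = 1.41421 > 0.8 ⇒ ∉ W
candidate 3: n = (1, 1, 1, -1) → π⊥ ≈ (-0.41421, -1.00000); max(|x|,|y|,|x±y|/√2) = 1.00000 > 0.8 ⇒ ∉ W
candidate 4: n = (-1, 0, 1, 0) → π⊥ ≈ (-1.00000, -1.00000); max(|x|,|y|,|x±y|/√2) = 1.41421 > 0.8 ⇒ ∉ W
candidate 5: n = (0, 0, 0, 1) → π⊥ ≈ (+0.70711, +0.70711); max(|x|,|y|,|x±y|/√2) = 1.00000 > 0.8 ⇒ ∉ W
candidate 6: n = (0, 0, 0, -1) → π⊥ ≈ (-0.70711, -0.70711); max(|x|,|y|,|x±y|/√2) = 1.00000 > 0.8 ⇒ ∉ W
candidate 7: n = (-1, 1, 1, 0) → π⊥ ≈ (-1.70711, -0.29289); max(|x|,|y|,|x±y|/√2) = 1.70711 > 0.8 ⇒ ∉ W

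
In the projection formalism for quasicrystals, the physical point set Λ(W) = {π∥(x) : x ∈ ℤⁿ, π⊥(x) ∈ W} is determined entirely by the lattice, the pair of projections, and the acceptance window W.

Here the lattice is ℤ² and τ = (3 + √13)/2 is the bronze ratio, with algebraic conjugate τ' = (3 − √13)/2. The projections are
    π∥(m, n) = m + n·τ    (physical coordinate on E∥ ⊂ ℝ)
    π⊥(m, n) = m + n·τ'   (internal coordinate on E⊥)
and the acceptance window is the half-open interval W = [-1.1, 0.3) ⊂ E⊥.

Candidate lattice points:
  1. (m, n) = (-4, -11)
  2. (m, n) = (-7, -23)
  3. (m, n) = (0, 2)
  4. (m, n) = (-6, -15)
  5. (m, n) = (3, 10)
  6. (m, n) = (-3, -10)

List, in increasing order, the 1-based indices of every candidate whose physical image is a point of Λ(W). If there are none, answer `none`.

1, 2, 3, 5, 6

τ' = (3−√13)/2 ≈ -0.302776.
[1] lift (-4,-11): star map gives -0.669468; window check -1.1 ≤ -0.669468 < 0.3 is true → IN Λ
[2] lift (-7,-23): star map gives -0.036160; window check -1.1 ≤ -0.036160 < 0.3 is true → IN Λ
[3] lift (0,2): star map gives -0.605551; window check -1.1 ≤ -0.605551 < 0.3 is true → IN Λ
[4] lift (-6,-15): star map gives -1.458365; window check -1.1 ≤ -1.458365 < 0.3 is false → out
[5] lift (3,10): star map gives -0.027756; window check -1.1 ≤ -0.027756 < 0.3 is true → IN Λ
[6] lift (-3,-10): star map gives 0.027756; window check -1.1 ≤ 0.027756 < 0.3 is true → IN Λ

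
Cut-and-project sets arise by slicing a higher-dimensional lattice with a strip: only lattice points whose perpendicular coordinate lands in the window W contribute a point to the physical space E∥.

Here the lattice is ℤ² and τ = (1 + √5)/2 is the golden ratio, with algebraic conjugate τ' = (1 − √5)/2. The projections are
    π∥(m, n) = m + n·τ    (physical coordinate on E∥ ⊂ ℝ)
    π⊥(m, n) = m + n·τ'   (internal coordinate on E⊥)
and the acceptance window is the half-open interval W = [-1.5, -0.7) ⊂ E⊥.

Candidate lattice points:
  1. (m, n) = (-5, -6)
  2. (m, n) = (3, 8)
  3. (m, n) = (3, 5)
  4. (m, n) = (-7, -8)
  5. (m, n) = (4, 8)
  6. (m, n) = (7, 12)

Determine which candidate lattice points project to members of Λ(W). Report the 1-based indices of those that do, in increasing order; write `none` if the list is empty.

Numerically τ ≈ 1.618034 and τ' = −1/τ ≈ -0.618034.
[1] lift (-5,-6): star map gives -1.291796; window check -1.5 ≤ -1.291796 < -0.7 is true → IN Λ
[2] lift (3,8): star map gives -1.944272; window check -1.5 ≤ -1.944272 < -0.7 is false → out
[3] lift (3,5): star map gives -0.090170; window check -1.5 ≤ -0.090170 < -0.7 is false → out
[4] lift (-7,-8): star map gives -2.055728; window check -1.5 ≤ -2.055728 < -0.7 is false → out
[5] lift (4,8): star map gives -0.944272; window check -1.5 ≤ -0.944272 < -0.7 is true → IN Λ
[6] lift (7,12): star map gives -0.416408; window check -1.5 ≤ -0.416408 < -0.7 is false → out

1, 5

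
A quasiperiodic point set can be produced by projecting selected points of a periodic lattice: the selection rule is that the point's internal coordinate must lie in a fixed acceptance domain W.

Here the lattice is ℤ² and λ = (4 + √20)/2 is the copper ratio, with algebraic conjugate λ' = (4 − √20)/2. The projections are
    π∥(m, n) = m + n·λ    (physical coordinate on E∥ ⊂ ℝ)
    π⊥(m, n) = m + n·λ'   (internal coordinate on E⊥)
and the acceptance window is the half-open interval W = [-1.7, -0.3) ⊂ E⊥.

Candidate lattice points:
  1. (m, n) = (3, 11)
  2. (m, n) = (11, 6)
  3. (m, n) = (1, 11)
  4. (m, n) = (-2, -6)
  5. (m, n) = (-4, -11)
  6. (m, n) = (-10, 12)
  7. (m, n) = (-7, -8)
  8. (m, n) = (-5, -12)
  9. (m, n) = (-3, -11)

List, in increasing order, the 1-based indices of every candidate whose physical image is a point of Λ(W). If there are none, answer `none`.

3, 4, 5, 9

λ' = (4−√20)/2 ≈ -0.236068.
#1 (3,11): internal coord 3 + (11)·λ' = +0.403252; +0.403252 ∉ [-1.7, -0.3) → out
#2 (11,6): internal coord 11 + (6)·λ' = +9.583592; +9.583592 ∉ [-1.7, -0.3) → out
#3 (1,11): internal coord 1 + (11)·λ' = -1.596748; -1.596748 ∈ [-1.7, -0.3) → IN Λ
#4 (-2,-6): internal coord -2 + (-6)·λ' = -0.583592; -0.583592 ∈ [-1.7, -0.3) → IN Λ
#5 (-4,-11): internal coord -4 + (-11)·λ' = -1.403252; -1.403252 ∈ [-1.7, -0.3) → IN Λ
#6 (-10,12): internal coord -10 + (12)·λ' = -12.832816; -12.832816 ∉ [-1.7, -0.3) → out
#7 (-7,-8): internal coord -7 + (-8)·λ' = -5.111456; -5.111456 ∉ [-1.7, -0.3) → out
#8 (-5,-12): internal coord -5 + (-12)·λ' = -2.167184; -2.167184 ∉ [-1.7, -0.3) → out
#9 (-3,-11): internal coord -3 + (-11)·λ' = -0.403252; -0.403252 ∈ [-1.7, -0.3) → IN Λ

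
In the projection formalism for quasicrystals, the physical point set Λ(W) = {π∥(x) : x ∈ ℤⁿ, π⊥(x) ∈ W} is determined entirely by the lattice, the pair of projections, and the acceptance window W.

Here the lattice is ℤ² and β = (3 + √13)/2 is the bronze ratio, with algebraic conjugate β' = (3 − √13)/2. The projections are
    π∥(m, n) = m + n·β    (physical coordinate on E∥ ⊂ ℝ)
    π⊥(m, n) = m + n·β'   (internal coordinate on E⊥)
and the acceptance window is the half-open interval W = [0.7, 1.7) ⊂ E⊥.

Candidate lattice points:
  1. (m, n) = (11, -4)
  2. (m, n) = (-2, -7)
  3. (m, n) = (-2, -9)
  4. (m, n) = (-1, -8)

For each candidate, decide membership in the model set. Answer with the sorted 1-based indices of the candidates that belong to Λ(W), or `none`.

3, 4

β' = (3−√13)/2 ≈ -0.3028.
[1] lift (11,-4): star map gives 12.2111; window check 0.7 ≤ 12.2111 < 1.7 is false → out
[2] lift (-2,-7): star map gives 0.1194; window check 0.7 ≤ 0.1194 < 1.7 is false → out
[3] lift (-2,-9): star map gives 0.7250; window check 0.7 ≤ 0.7250 < 1.7 is true → IN Λ
[4] lift (-1,-8): star map gives 1.4222; window check 0.7 ≤ 1.4222 < 1.7 is true → IN Λ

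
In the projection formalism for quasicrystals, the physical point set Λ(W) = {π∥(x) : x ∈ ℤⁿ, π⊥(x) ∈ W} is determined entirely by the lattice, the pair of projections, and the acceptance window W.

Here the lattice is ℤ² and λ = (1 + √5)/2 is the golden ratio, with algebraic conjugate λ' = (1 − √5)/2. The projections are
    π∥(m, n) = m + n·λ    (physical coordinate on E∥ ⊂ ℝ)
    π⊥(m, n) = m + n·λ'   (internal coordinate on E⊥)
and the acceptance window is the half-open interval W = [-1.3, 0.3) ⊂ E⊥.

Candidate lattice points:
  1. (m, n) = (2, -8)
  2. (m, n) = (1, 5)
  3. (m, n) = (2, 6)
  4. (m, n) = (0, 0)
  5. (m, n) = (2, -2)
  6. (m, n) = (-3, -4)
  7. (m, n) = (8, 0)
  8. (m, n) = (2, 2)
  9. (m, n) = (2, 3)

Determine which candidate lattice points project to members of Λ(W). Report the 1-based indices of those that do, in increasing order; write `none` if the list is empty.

4, 6, 9

Numerically λ ≈ 1.61803 and λ' = −1/λ ≈ -0.61803.
[1] lift (2,-8): star map gives 6.94427; window check -1.3 ≤ 6.94427 < 0.3 is false → out
[2] lift (1,5): star map gives -2.09017; window check -1.3 ≤ -2.09017 < 0.3 is false → out
[3] lift (2,6): star map gives -1.70820; window check -1.3 ≤ -1.70820 < 0.3 is false → out
[4] lift (0,0): star map gives 0.00000; window check -1.3 ≤ 0.00000 < 0.3 is true → IN Λ
[5] lift (2,-2): star map gives 3.23607; window check -1.3 ≤ 3.23607 < 0.3 is false → out
[6] lift (-3,-4): star map gives -0.52786; window check -1.3 ≤ -0.52786 < 0.3 is true → IN Λ
[7] lift (8,0): star map gives 8.00000; window check -1.3 ≤ 8.00000 < 0.3 is false → out
[8] lift (2,2): star map gives 0.76393; window check -1.3 ≤ 0.76393 < 0.3 is false → out
[9] lift (2,3): star map gives 0.14590; window check -1.3 ≤ 0.14590 < 0.3 is true → IN Λ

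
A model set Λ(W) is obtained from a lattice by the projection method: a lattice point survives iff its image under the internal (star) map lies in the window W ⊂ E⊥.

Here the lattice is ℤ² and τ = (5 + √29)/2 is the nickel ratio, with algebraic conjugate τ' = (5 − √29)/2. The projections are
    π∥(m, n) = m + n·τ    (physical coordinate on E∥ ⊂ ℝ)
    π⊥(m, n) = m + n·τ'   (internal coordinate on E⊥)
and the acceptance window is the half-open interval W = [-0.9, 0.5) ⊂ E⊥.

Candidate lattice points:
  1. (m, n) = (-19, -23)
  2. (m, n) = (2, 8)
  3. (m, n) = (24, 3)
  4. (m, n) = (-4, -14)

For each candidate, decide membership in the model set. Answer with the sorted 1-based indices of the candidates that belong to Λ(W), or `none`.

2

τ' = (5−√29)/2 ≈ -0.192582.
candidate 1: (m,n)=(-19,-23) → π∥ = -19-23·τ ≈ -138.429395, π⊥ = -19-23·τ' ≈ -14.570605 ∉ [-0.9, 0.5) ⇒ out
candidate 2: (m,n)=(2,8) → π∥ = 2+8·τ ≈ 43.540659, π⊥ = 2+8·τ' ≈ 0.459341 ∈ [-0.9, 0.5) ⇒ IN Λ
candidate 3: (m,n)=(24,3) → π∥ = 24+3·τ ≈ 39.577747, π⊥ = 24+3·τ' ≈ 23.422253 ∉ [-0.9, 0.5) ⇒ out
candidate 4: (m,n)=(-4,-14) → π∥ = -4-14·τ ≈ -76.696154, π⊥ = -4-14·τ' ≈ -1.303846 ∉ [-0.9, 0.5) ⇒ out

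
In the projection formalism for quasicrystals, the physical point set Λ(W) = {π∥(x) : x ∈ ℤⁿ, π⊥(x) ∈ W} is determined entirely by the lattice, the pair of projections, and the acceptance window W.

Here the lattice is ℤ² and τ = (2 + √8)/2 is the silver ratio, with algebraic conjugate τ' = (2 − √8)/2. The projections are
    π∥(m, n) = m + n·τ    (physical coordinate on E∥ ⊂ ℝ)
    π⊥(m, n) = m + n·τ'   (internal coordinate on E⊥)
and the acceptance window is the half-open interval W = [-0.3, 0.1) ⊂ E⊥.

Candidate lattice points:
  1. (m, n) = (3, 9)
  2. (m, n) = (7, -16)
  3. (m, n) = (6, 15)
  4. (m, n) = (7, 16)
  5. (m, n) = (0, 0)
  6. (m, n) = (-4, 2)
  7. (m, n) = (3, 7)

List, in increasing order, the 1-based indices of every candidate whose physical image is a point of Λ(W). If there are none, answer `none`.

3, 5

τ' = (2−√8)/2 ≈ -0.4142.
[1] lift (3,9): star map gives -0.7279; window check -0.3 ≤ -0.7279 < 0.1 is false → out
[2] lift (7,-16): star map gives 13.6274; window check -0.3 ≤ 13.6274 < 0.1 is false → out
[3] lift (6,15): star map gives -0.2132; window check -0.3 ≤ -0.2132 < 0.1 is true → IN Λ
[4] lift (7,16): star map gives 0.3726; window check -0.3 ≤ 0.3726 < 0.1 is false → out
[5] lift (0,0): star map gives 0.0000; window check -0.3 ≤ 0.0000 < 0.1 is true → IN Λ
[6] lift (-4,2): star map gives -4.8284; window check -0.3 ≤ -4.8284 < 0.1 is false → out
[7] lift (3,7): star map gives 0.1005; window check -0.3 ≤ 0.1005 < 0.1 is false → out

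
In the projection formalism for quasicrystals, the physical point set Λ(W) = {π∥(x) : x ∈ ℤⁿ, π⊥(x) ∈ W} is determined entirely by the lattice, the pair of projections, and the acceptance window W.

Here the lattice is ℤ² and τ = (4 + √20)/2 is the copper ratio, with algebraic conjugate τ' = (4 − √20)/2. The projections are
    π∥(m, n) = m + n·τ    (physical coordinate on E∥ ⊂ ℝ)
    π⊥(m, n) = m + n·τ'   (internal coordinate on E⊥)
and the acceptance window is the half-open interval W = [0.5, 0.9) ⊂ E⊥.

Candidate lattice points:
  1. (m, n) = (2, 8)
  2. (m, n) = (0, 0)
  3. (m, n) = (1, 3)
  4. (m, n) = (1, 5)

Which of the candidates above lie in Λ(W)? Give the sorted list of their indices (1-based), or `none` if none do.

Compute τ' = (4−√20)/2 = -0.23607, so π⊥(m,n) = m -0.23607·n.
candidate 1: (m,n)=(2,8) → π∥ = 2+8·τ ≈ 35.88854, π⊥ = 2+8·τ' ≈ 0.11146 ∉ [0.5, 0.9) ⇒ out
candidate 2: (m,n)=(0,0) → π∥ = 0+0·τ ≈ 0.00000, π⊥ = 0+0·τ' ≈ 0.00000 ∉ [0.5, 0.9) ⇒ out
candidate 3: (m,n)=(1,3) → π∥ = 1+3·τ ≈ 13.70820, π⊥ = 1+3·τ' ≈ 0.29180 ∉ [0.5, 0.9) ⇒ out
candidate 4: (m,n)=(1,5) → π∥ = 1+5·τ ≈ 22.18034, π⊥ = 1+5·τ' ≈ -0.18034 ∉ [0.5, 0.9) ⇒ out

none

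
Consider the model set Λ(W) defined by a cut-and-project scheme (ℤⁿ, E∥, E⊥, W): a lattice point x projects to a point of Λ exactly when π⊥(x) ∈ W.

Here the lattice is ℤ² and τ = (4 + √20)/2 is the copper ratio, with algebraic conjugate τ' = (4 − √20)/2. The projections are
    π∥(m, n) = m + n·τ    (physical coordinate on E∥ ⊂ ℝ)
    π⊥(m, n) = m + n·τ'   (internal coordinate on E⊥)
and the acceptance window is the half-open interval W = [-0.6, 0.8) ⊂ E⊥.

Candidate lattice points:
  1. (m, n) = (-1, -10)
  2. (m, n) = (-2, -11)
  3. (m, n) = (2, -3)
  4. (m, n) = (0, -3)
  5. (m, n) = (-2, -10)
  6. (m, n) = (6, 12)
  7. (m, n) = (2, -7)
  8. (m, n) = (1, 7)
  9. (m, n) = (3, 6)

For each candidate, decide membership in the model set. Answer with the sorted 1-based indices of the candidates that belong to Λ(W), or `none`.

τ' = (4−√20)/2 ≈ -0.23607.
#1 (-1,-10): internal coord -1 + (-10)·τ' = +1.36068; +1.36068 ∉ [-0.6, 0.8) → out
#2 (-2,-11): internal coord -2 + (-11)·τ' = +0.59675; +0.59675 ∈ [-0.6, 0.8) → IN Λ
#3 (2,-3): internal coord 2 + (-3)·τ' = +2.70820; +2.70820 ∉ [-0.6, 0.8) → out
#4 (0,-3): internal coord 0 + (-3)·τ' = +0.70820; +0.70820 ∈ [-0.6, 0.8) → IN Λ
#5 (-2,-10): internal coord -2 + (-10)·τ' = +0.36068; +0.36068 ∈ [-0.6, 0.8) → IN Λ
#6 (6,12): internal coord 6 + (12)·τ' = +3.16718; +3.16718 ∉ [-0.6, 0.8) → out
#7 (2,-7): internal coord 2 + (-7)·τ' = +3.65248; +3.65248 ∉ [-0.6, 0.8) → out
#8 (1,7): internal coord 1 + (7)·τ' = -0.65248; -0.65248 ∉ [-0.6, 0.8) → out
#9 (3,6): internal coord 3 + (6)·τ' = +1.58359; +1.58359 ∉ [-0.6, 0.8) → out

2, 4, 5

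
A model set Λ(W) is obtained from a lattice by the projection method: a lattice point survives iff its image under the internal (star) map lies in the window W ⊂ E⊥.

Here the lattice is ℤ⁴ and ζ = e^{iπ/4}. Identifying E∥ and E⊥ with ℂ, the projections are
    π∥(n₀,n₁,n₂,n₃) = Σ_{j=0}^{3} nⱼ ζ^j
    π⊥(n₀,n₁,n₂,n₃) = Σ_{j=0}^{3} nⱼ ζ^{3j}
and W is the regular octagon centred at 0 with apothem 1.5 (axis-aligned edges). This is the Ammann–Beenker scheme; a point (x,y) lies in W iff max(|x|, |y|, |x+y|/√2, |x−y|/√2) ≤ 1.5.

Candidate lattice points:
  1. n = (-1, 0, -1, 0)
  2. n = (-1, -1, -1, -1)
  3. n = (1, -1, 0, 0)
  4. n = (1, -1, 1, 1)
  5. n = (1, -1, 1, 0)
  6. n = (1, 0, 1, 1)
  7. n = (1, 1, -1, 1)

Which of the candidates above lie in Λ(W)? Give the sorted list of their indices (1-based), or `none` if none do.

Internal map: ζ^{3j} for j=0..3 gives (1,0), (−√2/2,√2/2), (0,−1), (√2/2,√2/2).
#1 (-1, 0, -1, 0): internal (-1.00000, 1.00000); octagon support 1.41421 vs apothem 1.5 → ∈ W
#2 (-1, -1, -1, -1): internal (-1.00000, -0.41421); octagon support 1.00000 vs apothem 1.5 → ∈ W
#3 (1, -1, 0, 0): internal (1.70711, -0.70711); octagon support 1.70711 vs apothem 1.5 → ∉ W
#4 (1, -1, 1, 1): internal (2.41421, -1.00000); octagon support 2.41421 vs apothem 1.5 → ∉ W
#5 (1, -1, 1, 0): internal (1.70711, -1.70711); octagon support 2.41421 vs apothem 1.5 → ∉ W
#6 (1, 0, 1, 1): internal (1.70711, -0.29289); octagon support 1.70711 vs apothem 1.5 → ∉ W
#7 (1, 1, -1, 1): internal (1.00000, 2.41421); octagon support 2.41421 vs apothem 1.5 → ∉ W

1, 2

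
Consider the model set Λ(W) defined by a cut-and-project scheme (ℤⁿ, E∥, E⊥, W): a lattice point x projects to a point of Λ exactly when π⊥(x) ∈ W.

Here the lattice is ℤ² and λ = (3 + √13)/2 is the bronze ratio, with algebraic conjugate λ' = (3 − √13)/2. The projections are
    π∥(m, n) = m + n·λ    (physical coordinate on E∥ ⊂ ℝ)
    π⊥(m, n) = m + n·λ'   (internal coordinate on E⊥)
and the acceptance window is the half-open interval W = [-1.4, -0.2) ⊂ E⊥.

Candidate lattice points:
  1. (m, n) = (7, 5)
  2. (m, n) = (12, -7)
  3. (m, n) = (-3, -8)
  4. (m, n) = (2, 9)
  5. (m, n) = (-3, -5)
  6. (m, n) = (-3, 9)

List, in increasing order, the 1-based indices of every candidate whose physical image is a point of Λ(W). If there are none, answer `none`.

λ' = (3−√13)/2 ≈ -0.302776.
candidate 1: (m,n)=(7,5) → π∥ = 7+5·λ ≈ 23.513878, π⊥ = 7+5·λ' ≈ 5.486122 ∉ [-1.4, -0.2) ⇒ out
candidate 2: (m,n)=(12,-7) → π∥ = 12-7·λ ≈ -11.119429, π⊥ = 12-7·λ' ≈ 14.119429 ∉ [-1.4, -0.2) ⇒ out
candidate 3: (m,n)=(-3,-8) → π∥ = -3-8·λ ≈ -29.422205, π⊥ = -3-8·λ' ≈ -0.577795 ∈ [-1.4, -0.2) ⇒ IN Λ
candidate 4: (m,n)=(2,9) → π∥ = 2+9·λ ≈ 31.724981, π⊥ = 2+9·λ' ≈ -0.724981 ∈ [-1.4, -0.2) ⇒ IN Λ
candidate 5: (m,n)=(-3,-5) → π∥ = -3-5·λ ≈ -19.513878, π⊥ = -3-5·λ' ≈ -1.486122 ∉ [-1.4, -0.2) ⇒ out
candidate 6: (m,n)=(-3,9) → π∥ = -3+9·λ ≈ 26.724981, π⊥ = -3+9·λ' ≈ -5.724981 ∉ [-1.4, -0.2) ⇒ out

3, 4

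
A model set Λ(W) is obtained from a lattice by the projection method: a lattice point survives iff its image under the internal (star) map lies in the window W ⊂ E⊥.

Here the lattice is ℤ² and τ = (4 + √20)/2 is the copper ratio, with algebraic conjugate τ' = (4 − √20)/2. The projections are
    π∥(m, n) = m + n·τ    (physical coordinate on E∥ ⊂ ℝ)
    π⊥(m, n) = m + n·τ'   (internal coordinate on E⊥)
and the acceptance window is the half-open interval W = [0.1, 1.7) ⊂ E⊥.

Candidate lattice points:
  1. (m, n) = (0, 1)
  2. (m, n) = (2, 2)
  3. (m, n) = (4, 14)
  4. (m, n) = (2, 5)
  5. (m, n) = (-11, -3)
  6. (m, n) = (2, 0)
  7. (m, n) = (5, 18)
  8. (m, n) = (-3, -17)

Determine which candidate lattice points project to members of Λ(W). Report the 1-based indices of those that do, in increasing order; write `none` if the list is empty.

2, 3, 4, 7, 8

Numerically τ ≈ 4.2361 and τ' = −1/τ ≈ -0.2361.
[1] lift (0,1): star map gives -0.2361; window check 0.1 ≤ -0.2361 < 1.7 is false → out
[2] lift (2,2): star map gives 1.5279; window check 0.1 ≤ 1.5279 < 1.7 is true → IN Λ
[3] lift (4,14): star map gives 0.6950; window check 0.1 ≤ 0.6950 < 1.7 is true → IN Λ
[4] lift (2,5): star map gives 0.8197; window check 0.1 ≤ 0.8197 < 1.7 is true → IN Λ
[5] lift (-11,-3): star map gives -10.2918; window check 0.1 ≤ -10.2918 < 1.7 is false → out
[6] lift (2,0): star map gives 2.0000; window check 0.1 ≤ 2.0000 < 1.7 is false → out
[7] lift (5,18): star map gives 0.7508; window check 0.1 ≤ 0.7508 < 1.7 is true → IN Λ
[8] lift (-3,-17): star map gives 1.0132; window check 0.1 ≤ 1.0132 < 1.7 is true → IN Λ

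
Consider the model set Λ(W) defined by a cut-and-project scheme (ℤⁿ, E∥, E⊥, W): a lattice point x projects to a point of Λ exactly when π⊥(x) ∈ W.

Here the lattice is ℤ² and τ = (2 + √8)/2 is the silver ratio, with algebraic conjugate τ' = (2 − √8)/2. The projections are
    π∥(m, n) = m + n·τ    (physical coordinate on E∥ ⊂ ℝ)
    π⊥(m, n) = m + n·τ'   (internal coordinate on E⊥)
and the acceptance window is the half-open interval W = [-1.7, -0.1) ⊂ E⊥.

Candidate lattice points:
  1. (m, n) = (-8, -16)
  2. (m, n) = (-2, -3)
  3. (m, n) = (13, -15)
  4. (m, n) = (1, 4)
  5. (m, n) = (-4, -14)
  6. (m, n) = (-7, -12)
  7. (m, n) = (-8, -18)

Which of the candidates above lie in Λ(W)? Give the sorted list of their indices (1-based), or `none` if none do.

1, 2, 4, 7

τ' = (2−√8)/2 ≈ -0.41421.
candidate 1: (m,n)=(-8,-16) → π∥ = -8-16·τ ≈ -46.62742, π⊥ = -8-16·τ' ≈ -1.37258 ∈ [-1.7, -0.1) ⇒ IN Λ
candidate 2: (m,n)=(-2,-3) → π∥ = -2-3·τ ≈ -9.24264, π⊥ = -2-3·τ' ≈ -0.75736 ∈ [-1.7, -0.1) ⇒ IN Λ
candidate 3: (m,n)=(13,-15) → π∥ = 13-15·τ ≈ -23.21320, π⊥ = 13-15·τ' ≈ 19.21320 ∉ [-1.7, -0.1) ⇒ out
candidate 4: (m,n)=(1,4) → π∥ = 1+4·τ ≈ 10.65685, π⊥ = 1+4·τ' ≈ -0.65685 ∈ [-1.7, -0.1) ⇒ IN Λ
candidate 5: (m,n)=(-4,-14) → π∥ = -4-14·τ ≈ -37.79899, π⊥ = -4-14·τ' ≈ 1.79899 ∉ [-1.7, -0.1) ⇒ out
candidate 6: (m,n)=(-7,-12) → π∥ = -7-12·τ ≈ -35.97056, π⊥ = -7-12·τ' ≈ -2.02944 ∉ [-1.7, -0.1) ⇒ out
candidate 7: (m,n)=(-8,-18) → π∥ = -8-18·τ ≈ -51.45584, π⊥ = -8-18·τ' ≈ -0.54416 ∈ [-1.7, -0.1) ⇒ IN Λ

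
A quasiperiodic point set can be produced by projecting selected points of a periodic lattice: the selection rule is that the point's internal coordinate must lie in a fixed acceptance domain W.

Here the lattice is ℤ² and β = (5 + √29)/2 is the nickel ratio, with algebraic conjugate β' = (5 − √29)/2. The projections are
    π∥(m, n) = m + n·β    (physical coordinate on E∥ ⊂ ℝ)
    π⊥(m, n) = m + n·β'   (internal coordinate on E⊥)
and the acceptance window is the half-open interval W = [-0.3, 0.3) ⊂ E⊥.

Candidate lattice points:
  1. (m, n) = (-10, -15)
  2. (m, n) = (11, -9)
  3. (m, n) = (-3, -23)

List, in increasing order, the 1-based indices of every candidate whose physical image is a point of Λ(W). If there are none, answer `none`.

none

β' = (5−√29)/2 ≈ -0.192582.
#1 (-10,-15): internal coord -10 + (-15)·β' = -7.111264; -7.111264 ∉ [-0.3, 0.3) → out
#2 (11,-9): internal coord 11 + (-9)·β' = +12.733242; +12.733242 ∉ [-0.3, 0.3) → out
#3 (-3,-23): internal coord -3 + (-23)·β' = +1.429395; +1.429395 ∉ [-0.3, 0.3) → out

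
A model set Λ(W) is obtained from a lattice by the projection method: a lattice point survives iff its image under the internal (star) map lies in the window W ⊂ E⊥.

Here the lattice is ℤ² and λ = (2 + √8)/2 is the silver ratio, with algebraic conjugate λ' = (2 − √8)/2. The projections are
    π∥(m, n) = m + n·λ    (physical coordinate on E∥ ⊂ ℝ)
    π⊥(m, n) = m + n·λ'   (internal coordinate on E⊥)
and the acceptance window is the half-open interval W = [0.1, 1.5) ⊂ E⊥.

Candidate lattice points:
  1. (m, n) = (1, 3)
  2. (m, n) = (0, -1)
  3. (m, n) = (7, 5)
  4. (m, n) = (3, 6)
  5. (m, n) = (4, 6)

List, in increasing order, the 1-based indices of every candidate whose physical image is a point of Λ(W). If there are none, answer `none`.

2, 4

λ' = (2−√8)/2 ≈ -0.41421.
[1] lift (1,3): star map gives -0.24264; window check 0.1 ≤ -0.24264 < 1.5 is false → out
[2] lift (0,-1): star map gives 0.41421; window check 0.1 ≤ 0.41421 < 1.5 is true → IN Λ
[3] lift (7,5): star map gives 4.92893; window check 0.1 ≤ 4.92893 < 1.5 is false → out
[4] lift (3,6): star map gives 0.51472; window check 0.1 ≤ 0.51472 < 1.5 is true → IN Λ
[5] lift (4,6): star map gives 1.51472; window check 0.1 ≤ 1.51472 < 1.5 is false → out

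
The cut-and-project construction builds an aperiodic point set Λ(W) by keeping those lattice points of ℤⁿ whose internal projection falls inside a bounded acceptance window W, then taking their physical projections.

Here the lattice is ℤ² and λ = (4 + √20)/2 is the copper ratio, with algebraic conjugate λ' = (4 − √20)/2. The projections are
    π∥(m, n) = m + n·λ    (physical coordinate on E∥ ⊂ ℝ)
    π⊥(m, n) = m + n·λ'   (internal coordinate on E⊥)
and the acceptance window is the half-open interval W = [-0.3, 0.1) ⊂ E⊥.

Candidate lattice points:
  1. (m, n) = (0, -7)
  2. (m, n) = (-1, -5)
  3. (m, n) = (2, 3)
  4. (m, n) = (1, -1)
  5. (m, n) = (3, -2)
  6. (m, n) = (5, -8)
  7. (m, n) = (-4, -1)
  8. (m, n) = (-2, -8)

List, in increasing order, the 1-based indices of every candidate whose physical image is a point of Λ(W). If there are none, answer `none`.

8

λ' = (4−√20)/2 ≈ -0.236068.
#1 (0,-7): internal coord 0 + (-7)·λ' = +1.652476; +1.652476 ∉ [-0.3, 0.1) → out
#2 (-1,-5): internal coord -1 + (-5)·λ' = +0.180340; +0.180340 ∉ [-0.3, 0.1) → out
#3 (2,3): internal coord 2 + (3)·λ' = +1.291796; +1.291796 ∉ [-0.3, 0.1) → out
#4 (1,-1): internal coord 1 + (-1)·λ' = +1.236068; +1.236068 ∉ [-0.3, 0.1) → out
#5 (3,-2): internal coord 3 + (-2)·λ' = +3.472136; +3.472136 ∉ [-0.3, 0.1) → out
#6 (5,-8): internal coord 5 + (-8)·λ' = +6.888544; +6.888544 ∉ [-0.3, 0.1) → out
#7 (-4,-1): internal coord -4 + (-1)·λ' = -3.763932; -3.763932 ∉ [-0.3, 0.1) → out
#8 (-2,-8): internal coord -2 + (-8)·λ' = -0.111456; -0.111456 ∈ [-0.3, 0.1) → IN Λ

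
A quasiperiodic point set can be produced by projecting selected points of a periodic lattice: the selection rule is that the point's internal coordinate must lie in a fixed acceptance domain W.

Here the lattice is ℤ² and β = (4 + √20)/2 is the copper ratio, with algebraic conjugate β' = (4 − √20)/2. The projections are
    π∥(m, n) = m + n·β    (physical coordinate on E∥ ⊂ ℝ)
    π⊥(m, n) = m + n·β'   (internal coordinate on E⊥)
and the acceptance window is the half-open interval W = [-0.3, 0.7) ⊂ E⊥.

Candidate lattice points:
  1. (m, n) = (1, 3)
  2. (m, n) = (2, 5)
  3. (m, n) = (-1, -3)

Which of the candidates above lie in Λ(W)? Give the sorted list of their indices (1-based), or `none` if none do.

1, 3

Compute β' = (4−√20)/2 = -0.23607, so π⊥(m,n) = m -0.23607·n.
[1] lift (1,3): star map gives 0.29180; window check -0.3 ≤ 0.29180 < 0.7 is true → IN Λ
[2] lift (2,5): star map gives 0.81966; window check -0.3 ≤ 0.81966 < 0.7 is false → out
[3] lift (-1,-3): star map gives -0.29180; window check -0.3 ≤ -0.29180 < 0.7 is true → IN Λ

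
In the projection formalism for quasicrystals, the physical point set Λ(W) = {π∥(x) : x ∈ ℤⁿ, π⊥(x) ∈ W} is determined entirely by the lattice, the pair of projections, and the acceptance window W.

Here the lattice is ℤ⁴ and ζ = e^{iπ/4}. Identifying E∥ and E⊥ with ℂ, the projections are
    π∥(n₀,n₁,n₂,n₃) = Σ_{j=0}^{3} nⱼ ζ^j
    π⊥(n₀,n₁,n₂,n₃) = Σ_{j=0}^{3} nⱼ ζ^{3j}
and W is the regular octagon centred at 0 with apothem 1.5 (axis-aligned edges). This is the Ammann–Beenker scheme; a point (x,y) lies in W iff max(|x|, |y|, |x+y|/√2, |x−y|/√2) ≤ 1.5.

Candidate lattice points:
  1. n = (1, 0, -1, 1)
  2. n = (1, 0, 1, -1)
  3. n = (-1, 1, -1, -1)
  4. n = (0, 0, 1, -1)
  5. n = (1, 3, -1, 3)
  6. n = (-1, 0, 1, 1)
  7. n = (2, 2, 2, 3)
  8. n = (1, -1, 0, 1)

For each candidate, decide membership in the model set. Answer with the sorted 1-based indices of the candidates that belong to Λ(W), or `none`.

With ζ = e^{iπ/4} the internal vectors are ζ^0,ζ^3,ζ^6,ζ^9.
#1 (1, 0, -1, 1): internal (1.707107, 1.707107); octagon support 2.414214 vs apothem 1.5 → ∉ W
#2 (1, 0, 1, -1): internal (0.292893, -1.707107); octagon support 1.707107 vs apothem 1.5 → ∉ W
#3 (-1, 1, -1, -1): internal (-2.414214, 1.000000); octagon support 2.414214 vs apothem 1.5 → ∉ W
#4 (0, 0, 1, -1): internal (-0.707107, -1.707107); octagon support 1.707107 vs apothem 1.5 → ∉ W
#5 (1, 3, -1, 3): internal (1.000000, 5.242641); octagon support 5.242641 vs apothem 1.5 → ∉ W
#6 (-1, 0, 1, 1): internal (-0.292893, -0.292893); octagon support 0.414214 vs apothem 1.5 → ∈ W
#7 (2, 2, 2, 3): internal (2.707107, 1.535534); octagon support 3.000000 vs apothem 1.5 → ∉ W
#8 (1, -1, 0, 1): internal (2.414214, 0.000000); octagon support 2.414214 vs apothem 1.5 → ∉ W

6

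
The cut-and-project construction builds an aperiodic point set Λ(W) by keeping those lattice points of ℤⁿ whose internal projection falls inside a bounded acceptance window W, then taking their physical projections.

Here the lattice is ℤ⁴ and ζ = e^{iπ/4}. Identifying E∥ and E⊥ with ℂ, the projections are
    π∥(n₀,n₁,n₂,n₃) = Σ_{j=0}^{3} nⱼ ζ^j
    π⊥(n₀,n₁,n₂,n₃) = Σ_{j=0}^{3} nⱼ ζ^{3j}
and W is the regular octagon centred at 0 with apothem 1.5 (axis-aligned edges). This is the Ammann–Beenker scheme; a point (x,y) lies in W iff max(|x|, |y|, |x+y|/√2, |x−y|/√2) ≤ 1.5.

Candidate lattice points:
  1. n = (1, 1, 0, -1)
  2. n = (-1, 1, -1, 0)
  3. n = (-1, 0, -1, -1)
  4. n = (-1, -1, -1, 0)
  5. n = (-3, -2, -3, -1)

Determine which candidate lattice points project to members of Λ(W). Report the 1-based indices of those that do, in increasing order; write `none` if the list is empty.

1, 4

π⊥(n) = n₀ + n₁ζ³ + n₂ζ⁶ + n₃ζ⁹ where ζ = e^{iπ/4}.
candidate 1: n = (1, 1, 0, -1) → π⊥ ≈ (-0.4142, +0.0000); max(|x|,|y|,|x±y|/√2) = 0.4142 ≤ 1.5 ⇒ ∈ W
candidate 2: n = (-1, 1, -1, 0) → π⊥ ≈ (-1.7071, +1.7071); max(|x|,|y|,|x±y|/√2) = 2.4142 > 1.5 ⇒ ∉ W
candidate 3: n = (-1, 0, -1, -1) → π⊥ ≈ (-1.7071, +0.2929); max(|x|,|y|,|x±y|/√2) = 1.7071 > 1.5 ⇒ ∉ W
candidate 4: n = (-1, -1, -1, 0) → π⊥ ≈ (-0.2929, +0.2929); max(|x|,|y|,|x±y|/√2) = 0.4142 ≤ 1.5 ⇒ ∈ W
candidate 5: n = (-3, -2, -3, -1) → π⊥ ≈ (-2.2929, +0.8787); max(|x|,|y|,|x±y|/√2) = 2.2929 > 1.5 ⇒ ∉ W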